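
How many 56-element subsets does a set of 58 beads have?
C(58,56) = 58!/(56!×2!) = 1653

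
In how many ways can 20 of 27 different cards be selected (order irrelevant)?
C(27,20) = 27!/(20!×7!) = 888030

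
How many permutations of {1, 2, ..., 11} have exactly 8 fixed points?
Choose the 8 fixed points C(11,8) = 165, derange the rest: !3 = Σ_{j=0}^{3} (-1)^j·3!/j! = 6 - 6 + 3 - 1 = 2. Product = 165 × 2 = 330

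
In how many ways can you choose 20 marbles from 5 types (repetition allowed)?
C(20+5-1, 5-1) = C(24, 4) = 10626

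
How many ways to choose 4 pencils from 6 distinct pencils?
C(6,4) = 6!/(4!×2!) = 15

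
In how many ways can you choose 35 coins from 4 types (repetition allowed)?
C(35+4-1, 4-1) = C(38, 3) = 8436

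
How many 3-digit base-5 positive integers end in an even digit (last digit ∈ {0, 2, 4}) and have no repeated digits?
Last∈{0,2,4}. Last=0: 12. Last nonzero: 2×3×P(3,1) = 18. Total = 30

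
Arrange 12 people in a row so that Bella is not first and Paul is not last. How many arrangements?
By inclusion-exclusion: 12! - 2×(12-1)! + (12-2)! = 479001600 - 79833600 + 3628800 = 402796800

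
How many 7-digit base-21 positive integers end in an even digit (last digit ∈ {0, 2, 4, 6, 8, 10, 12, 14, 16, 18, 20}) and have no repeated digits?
Last∈{0,2,4,6,8,10,12,14,16,18,20}. Last=0: 27907200. Last nonzero: 10×19×P(19,5) = 265118400. Total = 293025600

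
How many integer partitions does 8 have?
Pentagonal recurrence p(n) = p(n-1) + p(n-2) - p(n-5) - p(n-7) + p(n-12) + p(n-15) - ... gives p(0..7) = 1, 1, 2, 3, 5, 7, 11, 15. p(8) = p(7) + p(6) - p(3) - p(1) = 15 + 11 - 3 - 1 = 22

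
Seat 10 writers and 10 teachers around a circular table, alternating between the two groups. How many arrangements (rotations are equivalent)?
Fix one of the writers: (10-1)! ways for the remaining writers, × 10! ways for the teachers = 362880 × 3628800 = 1316818944000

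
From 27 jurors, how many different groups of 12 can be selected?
C(27,12) = 27!/(12!×15!) = 17383860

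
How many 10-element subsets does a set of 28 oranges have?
C(28,10) = 28!/(10!×18!) = 13123110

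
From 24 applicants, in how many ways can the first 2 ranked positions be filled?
P(24,2) = 24!/(24-2)! = 552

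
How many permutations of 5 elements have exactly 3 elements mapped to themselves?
Choose the 3 fixed points C(5,3) = 10, derange the rest: !2 = Σ_{j=0}^{2} (-1)^j·2!/j! = 2 - 2 + 1 = 1. Product = 10 × 1 = 10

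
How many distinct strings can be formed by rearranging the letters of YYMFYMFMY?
9! / (4! × 3! × 2!) = 1260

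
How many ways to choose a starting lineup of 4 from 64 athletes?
C(64,4) = 64!/(4!×60!) = 635376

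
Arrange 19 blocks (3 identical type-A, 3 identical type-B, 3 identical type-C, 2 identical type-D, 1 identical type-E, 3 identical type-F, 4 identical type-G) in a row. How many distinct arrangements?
19! / (3! × 3! × 3! × 2! × 1! × 3! × 4!) = 1955457504000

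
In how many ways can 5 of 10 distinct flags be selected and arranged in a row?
P(10,5) = 10!/(10-5)! = 30240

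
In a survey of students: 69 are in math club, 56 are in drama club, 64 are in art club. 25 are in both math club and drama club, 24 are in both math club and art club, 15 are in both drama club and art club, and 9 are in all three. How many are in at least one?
|A∪B∪C| = 69+56+64-25-24-15+9 = 134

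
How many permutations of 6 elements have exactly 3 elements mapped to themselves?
Choose the 3 fixed points C(6,3) = 20, derange the rest: !3 = Σ_{j=0}^{3} (-1)^j·3!/j! = 6 - 6 + 3 - 1 = 2. Product = 20 × 2 = 40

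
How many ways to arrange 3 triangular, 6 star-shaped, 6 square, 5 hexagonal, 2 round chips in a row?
22! / (3! × 6! × 6! × 5! × 2!) = 1505702278080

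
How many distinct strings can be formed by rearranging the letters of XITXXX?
6! / (1! × 4! × 1!) = 30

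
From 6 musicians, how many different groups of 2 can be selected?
C(6,2) = 6!/(2!×4!) = 15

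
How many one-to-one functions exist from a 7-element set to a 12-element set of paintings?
P(12,7) = 12!/(12-7)! = 3991680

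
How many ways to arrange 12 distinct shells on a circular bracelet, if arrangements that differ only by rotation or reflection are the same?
(12-1)!/2 = 39916800/2 = 19958400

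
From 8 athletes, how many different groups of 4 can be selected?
C(8,4) = 8!/(4!×4!) = 70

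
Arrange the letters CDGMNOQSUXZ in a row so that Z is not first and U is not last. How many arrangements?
By inclusion-exclusion: 11! - 2×(11-1)! + (11-2)! = 39916800 - 7257600 + 362880 = 33022080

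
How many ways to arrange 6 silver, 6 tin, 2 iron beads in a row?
14! / (6! × 6! × 2!) = 84084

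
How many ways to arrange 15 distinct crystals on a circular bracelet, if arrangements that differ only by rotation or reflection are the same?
(15-1)!/2 = 87178291200/2 = 43589145600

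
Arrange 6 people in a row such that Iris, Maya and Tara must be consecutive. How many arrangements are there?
Treat the 3 as one block: (6-3+1)! × 3! = 24 × 6 = 144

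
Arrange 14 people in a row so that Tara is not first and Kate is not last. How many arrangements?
By inclusion-exclusion: 14! - 2×(14-1)! + (14-2)! = 87178291200 - 12454041600 + 479001600 = 75203251200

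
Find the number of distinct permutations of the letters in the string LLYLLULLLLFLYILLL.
17! / (12! × 1! × 1! × 2! × 1!) = 371280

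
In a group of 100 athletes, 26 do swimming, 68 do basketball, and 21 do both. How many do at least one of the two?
|A∪B| = |A| + |B| - |A∩B| = 26 + 68 - 21 = 73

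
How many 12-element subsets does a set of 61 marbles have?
C(61,12) = 61!/(12!×49!) = 1742058970275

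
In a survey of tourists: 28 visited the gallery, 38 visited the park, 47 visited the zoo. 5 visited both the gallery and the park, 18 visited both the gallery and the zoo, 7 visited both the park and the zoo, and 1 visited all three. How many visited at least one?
|A∪B∪C| = 28+38+47-5-18-7+1 = 84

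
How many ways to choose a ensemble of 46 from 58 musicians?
C(58,46) = 58!/(46!×12!) = 891794789340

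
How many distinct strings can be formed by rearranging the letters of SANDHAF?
7! / (1! × 1! × 1! × 1! × 1! × 2!) = 2520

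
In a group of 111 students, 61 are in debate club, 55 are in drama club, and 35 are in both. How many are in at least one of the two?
|A∪B| = |A| + |B| - |A∩B| = 61 + 55 - 35 = 81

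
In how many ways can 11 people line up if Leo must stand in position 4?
Fix one position: (11-1)! = 3628800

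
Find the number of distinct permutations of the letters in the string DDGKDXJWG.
9! / (1! × 3! × 1! × 2! × 1! × 1!) = 30240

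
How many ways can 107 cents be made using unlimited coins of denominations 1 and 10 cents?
Coefficient of x^107 in 1/(1-x^1) · 1/(1-x^10). Use j coins of 10 for j = 0..⌊107/10⌋ = 10, the rest in 1s: 10 + 1 = 11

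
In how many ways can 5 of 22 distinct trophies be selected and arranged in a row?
P(22,5) = 22!/(22-5)! = 3160080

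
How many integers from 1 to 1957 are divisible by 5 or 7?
⌊1957/5⌋ + ⌊1957/7⌋ - ⌊1957/35⌋ = 391 + 279 - 55 = 615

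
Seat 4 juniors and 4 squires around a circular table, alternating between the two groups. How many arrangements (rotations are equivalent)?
Fix one of the juniors: (4-1)! ways for the remaining juniors, × 4! ways for the squires = 6 × 24 = 144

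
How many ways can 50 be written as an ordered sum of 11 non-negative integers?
C(50+11-1, 11-1) = C(60, 10) = 75394027566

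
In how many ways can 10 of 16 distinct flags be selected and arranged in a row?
P(16,10) = 16!/(16-10)! = 29059430400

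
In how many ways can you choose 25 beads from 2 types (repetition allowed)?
C(25+2-1, 2-1) = C(26, 1) = 26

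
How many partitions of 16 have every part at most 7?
Let r_j(i) = number of partitions of i into parts ≤ j, for i = 0..16. r_1(i) = 1 for all i; r_j(i) = r_{j-1}(i) + r_j(i-j). Rows j = 2..7: ≤2: 1 1 2 2 3 3 4 4 5 5 6 6 7 7 8 8 9; ≤3: 1 1 2 3 4 5 7 8 10 12 14 16 19 21 24 27 30; ≤4: 1 1 2 3 5 6 9 11 15 18 23 27 34 39 47 54 64; ≤5: 1 1 2 3 5 7 10 13 18 23 30 37 47 57 70 84 101; ≤6: 1 1 2 3 5 7 11 14 20 26 35 44 58 71 90 110 136; ≤7: 1 1 2 3 5 7 11 15 21 28 38 49 65 82 105 131 164. r_7(16) = 164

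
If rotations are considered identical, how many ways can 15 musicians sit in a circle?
Circular: fix one position, arrange the rest. (15-1)! = 87178291200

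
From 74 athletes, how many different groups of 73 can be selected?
C(74,73) = 74!/(73!×1!) = 74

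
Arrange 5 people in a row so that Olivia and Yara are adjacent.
Treat as block: (5-1)! × 2! = 24 × 2 = 48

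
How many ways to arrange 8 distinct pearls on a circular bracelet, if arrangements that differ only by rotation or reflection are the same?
(8-1)!/2 = 5040/2 = 2520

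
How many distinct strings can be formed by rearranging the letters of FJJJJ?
5! / (1! × 4!) = 5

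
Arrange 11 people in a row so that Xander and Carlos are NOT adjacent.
Total - adjacent = 11! - (11-1)!×2 = 39916800 - 7257600 = 32659200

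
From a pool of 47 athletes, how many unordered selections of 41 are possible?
C(47,41) = 47!/(41!×6!) = 10737573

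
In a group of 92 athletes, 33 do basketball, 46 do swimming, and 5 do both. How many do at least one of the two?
|A∪B| = |A| + |B| - |A∩B| = 33 + 46 - 5 = 74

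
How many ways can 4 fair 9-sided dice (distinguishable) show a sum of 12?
Coefficient of x^12 in (x + x² + ... + x^9)^4. By inclusion-exclusion on dice exceeding 9: Σ_j (-1)^j C(4,j)·C(12-1-9j, 3) = C(4,0)·C(11,3) = 1·165 = 165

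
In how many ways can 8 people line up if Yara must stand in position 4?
Fix one position: (8-1)! = 5040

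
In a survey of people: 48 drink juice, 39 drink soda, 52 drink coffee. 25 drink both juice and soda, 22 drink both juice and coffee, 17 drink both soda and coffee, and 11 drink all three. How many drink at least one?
|A∪B∪C| = 48+39+52-25-22-17+11 = 86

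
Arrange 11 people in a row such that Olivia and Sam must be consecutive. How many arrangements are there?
Treat the 2 as one block: (11-2+1)! × 2! = 3628800 × 2 = 7257600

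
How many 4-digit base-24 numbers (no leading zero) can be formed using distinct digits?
First digit: 23 choices (nonzero). Then descending: 23 × 23 × 22 × 21 = 244398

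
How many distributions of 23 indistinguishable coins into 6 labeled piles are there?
C(23+6-1, 6-1) = C(28, 5) = 98280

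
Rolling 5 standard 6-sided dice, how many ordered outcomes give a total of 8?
Coefficient of x^8 in (x + x² + ... + x^6)^5. By inclusion-exclusion on dice exceeding 6: Σ_j (-1)^j C(5,j)·C(8-1-6j, 4) = C(5,0)·C(7,4) = 1·35 = 35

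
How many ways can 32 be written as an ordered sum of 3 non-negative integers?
C(32+3-1, 3-1) = C(34, 2) = 561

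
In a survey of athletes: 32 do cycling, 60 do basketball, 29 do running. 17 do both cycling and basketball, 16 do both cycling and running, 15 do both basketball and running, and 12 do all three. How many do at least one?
|A∪B∪C| = 32+60+29-17-16-15+12 = 85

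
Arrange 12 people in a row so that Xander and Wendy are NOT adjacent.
Total - adjacent = 12! - (12-1)!×2 = 479001600 - 79833600 = 399168000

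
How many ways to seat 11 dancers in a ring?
Circular: fix one position, arrange the rest. (11-1)! = 3628800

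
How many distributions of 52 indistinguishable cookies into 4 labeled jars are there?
C(52+4-1, 4-1) = C(55, 3) = 26235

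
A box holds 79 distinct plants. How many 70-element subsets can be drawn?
C(79,70) = 79!/(70!×9!) = 205811513765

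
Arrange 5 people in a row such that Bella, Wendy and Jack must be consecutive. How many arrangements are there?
Treat the 3 as one block: (5-3+1)! × 3! = 6 × 6 = 36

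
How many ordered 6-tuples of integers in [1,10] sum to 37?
Coefficient of x^37 in (x + x² + ... + x^10)^6. By inclusion-exclusion on dice exceeding 10: Σ_j (-1)^j C(6,j)·C(37-1-10j, 5) = C(6,0)·C(36,5) - C(6,1)·C(26,5) + C(6,2)·C(16,5) - C(6,3)·C(6,5) = 1·376992 - 6·65780 + 15·4368 - 20·6 = 47712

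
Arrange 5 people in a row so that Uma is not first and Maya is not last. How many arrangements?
By inclusion-exclusion: 5! - 2×(5-1)! + (5-2)! = 120 - 48 + 6 = 78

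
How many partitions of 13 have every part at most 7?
Let r_j(i) = number of partitions of i into parts ≤ j, for i = 0..13. r_1(i) = 1 for all i; r_j(i) = r_{j-1}(i) + r_j(i-j). Rows j = 2..7: ≤2: 1 1 2 2 3 3 4 4 5 5 6 6 7 7; ≤3: 1 1 2 3 4 5 7 8 10 12 14 16 19 21; ≤4: 1 1 2 3 5 6 9 11 15 18 23 27 34 39; ≤5: 1 1 2 3 5 7 10 13 18 23 30 37 47 57; ≤6: 1 1 2 3 5 7 11 14 20 26 35 44 58 71; ≤7: 1 1 2 3 5 7 11 15 21 28 38 49 65 82. r_7(13) = 82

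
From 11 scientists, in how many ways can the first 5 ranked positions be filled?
P(11,5) = 11!/(11-5)! = 55440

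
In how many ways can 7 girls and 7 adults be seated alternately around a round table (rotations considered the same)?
Fix one of the girls: (7-1)! ways for the remaining girls, × 7! ways for the adults = 720 × 5040 = 3628800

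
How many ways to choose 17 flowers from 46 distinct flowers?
C(46,17) = 46!/(17!×29!) = 1749695026860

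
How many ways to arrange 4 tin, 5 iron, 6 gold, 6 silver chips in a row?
21! / (4! × 5! × 6! × 6!) = 34220506320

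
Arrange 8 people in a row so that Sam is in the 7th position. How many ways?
Fix one position: (8-1)! = 5040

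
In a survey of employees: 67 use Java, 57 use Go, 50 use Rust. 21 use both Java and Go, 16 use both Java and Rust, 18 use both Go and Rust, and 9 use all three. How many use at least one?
|A∪B∪C| = 67+57+50-21-16-18+9 = 128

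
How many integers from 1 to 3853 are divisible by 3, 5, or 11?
⌊3853/3⌋+⌊3853/5⌋+⌊3853/11⌋ - ⌊3853/15⌋-⌊3853/33⌋-⌊3853/55⌋ + ⌊3853/165⌋ = 1284+770+350 - 256-116-70 + 23 = 1985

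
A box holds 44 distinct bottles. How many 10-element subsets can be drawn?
C(44,10) = 44!/(10!×34!) = 2481256778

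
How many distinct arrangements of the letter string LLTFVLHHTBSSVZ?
14! / (1! × 2! × 1! × 2! × 3! × 2! × 2! × 1!) = 908107200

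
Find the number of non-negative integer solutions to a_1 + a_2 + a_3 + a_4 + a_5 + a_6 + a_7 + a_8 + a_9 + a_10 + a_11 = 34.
C(34+11-1, 11-1) = C(44, 10) = 2481256778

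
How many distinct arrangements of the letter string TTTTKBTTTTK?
11! / (2! × 8! × 1!) = 495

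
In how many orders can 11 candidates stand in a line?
11! = 39916800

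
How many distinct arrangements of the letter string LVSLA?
5! / (1! × 2! × 1! × 1!) = 60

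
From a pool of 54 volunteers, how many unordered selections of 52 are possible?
C(54,52) = 54!/(52!×2!) = 1431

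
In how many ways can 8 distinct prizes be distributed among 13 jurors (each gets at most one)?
P(13,8) = 13!/(13-8)! = 51891840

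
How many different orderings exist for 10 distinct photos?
10! = 3628800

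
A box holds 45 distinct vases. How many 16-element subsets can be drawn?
C(45,16) = 45!/(16!×29!) = 646626422970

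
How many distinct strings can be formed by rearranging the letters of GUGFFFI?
7! / (3! × 1! × 1! × 2!) = 420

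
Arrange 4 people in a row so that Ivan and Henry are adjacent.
Treat as block: (4-1)! × 2! = 6 × 2 = 12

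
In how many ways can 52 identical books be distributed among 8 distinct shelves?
C(52+8-1, 8-1) = C(59, 7) = 341149446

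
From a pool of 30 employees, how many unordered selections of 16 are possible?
C(30,16) = 30!/(16!×14!) = 145422675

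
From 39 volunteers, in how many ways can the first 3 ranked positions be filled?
P(39,3) = 39!/(39-3)! = 54834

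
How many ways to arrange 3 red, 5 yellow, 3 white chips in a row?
11! / (3! × 5! × 3!) = 9240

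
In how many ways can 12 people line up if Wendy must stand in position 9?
Fix one position: (12-1)! = 39916800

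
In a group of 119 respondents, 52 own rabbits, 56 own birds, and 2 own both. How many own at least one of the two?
|A∪B| = |A| + |B| - |A∩B| = 52 + 56 - 2 = 106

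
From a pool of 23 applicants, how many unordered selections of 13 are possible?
C(23,13) = 23!/(13!×10!) = 1144066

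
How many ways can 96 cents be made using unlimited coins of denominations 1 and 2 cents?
Coefficient of x^96 in 1/(1-x^1) · 1/(1-x^2). Use j coins of 2 for j = 0..⌊96/2⌋ = 48, the rest in 1s: 48 + 1 = 49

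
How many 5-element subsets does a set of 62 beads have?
C(62,5) = 62!/(5!×57!) = 6471002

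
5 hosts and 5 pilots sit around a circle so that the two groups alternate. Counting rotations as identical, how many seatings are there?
Fix one of the hosts: (5-1)! ways for the remaining hosts, × 5! ways for the pilots = 24 × 120 = 2880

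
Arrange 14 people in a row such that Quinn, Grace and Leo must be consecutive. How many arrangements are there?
Treat the 3 as one block: (14-3+1)! × 3! = 479001600 × 6 = 2874009600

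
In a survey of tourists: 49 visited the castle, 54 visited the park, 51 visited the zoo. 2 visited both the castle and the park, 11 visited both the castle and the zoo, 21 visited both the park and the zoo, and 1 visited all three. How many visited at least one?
|A∪B∪C| = 49+54+51-2-11-21+1 = 121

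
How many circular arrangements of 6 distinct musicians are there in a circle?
Circular: fix one position, arrange the rest. (6-1)! = 120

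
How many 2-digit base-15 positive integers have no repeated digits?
First digit: 14 choices (nonzero). Then descending: 14 × 14 = 196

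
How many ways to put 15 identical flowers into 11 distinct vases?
C(15+11-1, 11-1) = C(25, 10) = 3268760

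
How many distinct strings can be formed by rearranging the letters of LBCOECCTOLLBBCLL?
16! / (1! × 3! × 5! × 2! × 1! × 4!) = 605404800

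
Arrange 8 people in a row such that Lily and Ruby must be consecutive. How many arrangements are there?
Treat the 2 as one block: (8-2+1)! × 2! = 5040 × 2 = 10080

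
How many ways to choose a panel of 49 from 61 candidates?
C(61,49) = 61!/(49!×12!) = 1742058970275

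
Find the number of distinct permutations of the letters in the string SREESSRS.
8! / (4! × 2! × 2!) = 420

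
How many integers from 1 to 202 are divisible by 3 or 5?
⌊202/3⌋ + ⌊202/5⌋ - ⌊202/15⌋ = 67 + 40 - 13 = 94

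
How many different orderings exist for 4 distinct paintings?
4! = 24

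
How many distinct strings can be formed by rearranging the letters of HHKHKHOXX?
9! / (2! × 4! × 2! × 1!) = 3780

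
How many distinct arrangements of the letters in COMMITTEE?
9! / (1! × 1! × 2! × 1! × 2! × 2!) = 45360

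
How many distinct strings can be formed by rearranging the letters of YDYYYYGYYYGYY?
13! / (10! × 2! × 1!) = 858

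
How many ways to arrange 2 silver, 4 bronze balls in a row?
6! / (2! × 4!) = 15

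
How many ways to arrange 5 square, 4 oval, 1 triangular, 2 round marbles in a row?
12! / (5! × 4! × 1! × 2!) = 83160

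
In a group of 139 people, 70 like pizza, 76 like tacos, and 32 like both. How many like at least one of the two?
|A∪B| = |A| + |B| - |A∩B| = 70 + 76 - 32 = 114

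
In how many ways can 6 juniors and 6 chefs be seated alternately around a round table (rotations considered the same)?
Fix one of the juniors: (6-1)! ways for the remaining juniors, × 6! ways for the chefs = 120 × 720 = 86400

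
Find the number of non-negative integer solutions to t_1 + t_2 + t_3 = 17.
C(17+3-1, 3-1) = C(19, 2) = 171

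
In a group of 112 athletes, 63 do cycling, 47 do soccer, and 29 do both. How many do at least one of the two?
|A∪B| = |A| + |B| - |A∩B| = 63 + 47 - 29 = 81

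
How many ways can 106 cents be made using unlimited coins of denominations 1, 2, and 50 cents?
Coefficient of x^106 in 1/(1-x^1) · 1/(1-x^2) · 1/(1-x^50). Case on j = number of 50-cent coins (j = 0..2); remainder r = 106 - 50j is made from {1,2} in ⌊r/2⌋+1 ways. r = 106, 56, 6 → 54 + 29 + 4 = 87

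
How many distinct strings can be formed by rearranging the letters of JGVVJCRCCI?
10! / (1! × 1! × 2! × 2! × 1! × 3!) = 151200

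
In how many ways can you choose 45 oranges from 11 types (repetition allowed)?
C(45+11-1, 11-1) = C(55, 10) = 29248649430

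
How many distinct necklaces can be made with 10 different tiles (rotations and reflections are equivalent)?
(10-1)!/2 = 362880/2 = 181440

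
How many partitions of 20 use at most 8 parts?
By conjugation, equals partitions of 20 into parts ≤ 8. Let r_j(i) = number of partitions of i into parts ≤ j, for i = 0..20. r_1(i) = 1 for all i; r_j(i) = r_{j-1}(i) + r_j(i-j). Rows j = 2..8: ≤2: 1 1 2 2 3 3 4 4 5 5 6 6 7 7 8 8 9 9 10 10 11; ≤3: 1 1 2 3 4 5 7 8 10 12 14 16 19 21 24 27 30 33 37 40 44; ≤4: 1 1 2 3 5 6 9 11 15 18 23 27 34 39 47 54 64 72 84 94 108; ≤5: 1 1 2 3 5 7 10 13 18 23 30 37 47 57 70 84 101 119 141 164 192; ≤6: 1 1 2 3 5 7 11 14 20 26 35 44 58 71 90 110 136 163 199 235 282; ≤7: 1 1 2 3 5 7 11 15 21 28 38 49 65 82 105 131 164 201 248 300 364; ≤8: 1 1 2 3 5 7 11 15 22 29 40 52 70 89 116 146 186 230 288 352 434. r_8(20) = 434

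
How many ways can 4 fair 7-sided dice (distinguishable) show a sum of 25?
Coefficient of x^25 in (x + x² + ... + x^7)^4. By inclusion-exclusion on dice exceeding 7: Σ_j (-1)^j C(4,j)·C(25-1-7j, 3) = C(4,0)·C(24,3) - C(4,1)·C(17,3) + C(4,2)·C(10,3) - C(4,3)·C(3,3) = 1·2024 - 4·680 + 6·120 - 4·1 = 20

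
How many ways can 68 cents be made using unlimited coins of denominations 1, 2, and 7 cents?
Coefficient of x^68 in 1/(1-x^1) · 1/(1-x^2) · 1/(1-x^7). Case on j = number of 7-cent coins (j = 0..9); remainder r = 68 - 7j is made from {1,2} in ⌊r/2⌋+1 ways. r = 68, 61, 54, 47, 40, 33, 26, 19, 12, 5 → 35 + 31 + 28 + 24 + 21 + 17 + 14 + 10 + 7 + 3 = 190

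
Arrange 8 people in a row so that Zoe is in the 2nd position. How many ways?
Fix one position: (8-1)! = 5040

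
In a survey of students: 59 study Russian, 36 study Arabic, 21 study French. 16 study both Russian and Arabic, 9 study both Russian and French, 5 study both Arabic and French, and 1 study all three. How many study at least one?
|A∪B∪C| = 59+36+21-16-9-5+1 = 87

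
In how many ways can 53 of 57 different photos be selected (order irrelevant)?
C(57,53) = 57!/(53!×4!) = 395010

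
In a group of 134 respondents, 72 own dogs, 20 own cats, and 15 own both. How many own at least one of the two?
|A∪B| = |A| + |B| - |A∩B| = 72 + 20 - 15 = 77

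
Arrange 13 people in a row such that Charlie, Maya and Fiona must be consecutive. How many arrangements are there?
Treat the 3 as one block: (13-3+1)! × 3! = 39916800 × 6 = 239500800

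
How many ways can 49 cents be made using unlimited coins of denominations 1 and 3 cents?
Coefficient of x^49 in 1/(1-x^1) · 1/(1-x^3). Use j coins of 3 for j = 0..⌊49/3⌋ = 16, the rest in 1s: 16 + 1 = 17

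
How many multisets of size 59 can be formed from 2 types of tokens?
C(59+2-1, 2-1) = C(60, 1) = 60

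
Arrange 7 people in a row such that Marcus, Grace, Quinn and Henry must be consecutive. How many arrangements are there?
Treat the 4 as one block: (7-4+1)! × 4! = 24 × 24 = 576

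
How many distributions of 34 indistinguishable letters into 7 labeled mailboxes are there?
C(34+7-1, 7-1) = C(40, 6) = 3838380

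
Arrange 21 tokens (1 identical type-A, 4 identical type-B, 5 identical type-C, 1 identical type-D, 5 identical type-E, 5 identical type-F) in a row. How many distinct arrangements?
21! / (1! × 4! × 5! × 1! × 5! × 5!) = 1231938227520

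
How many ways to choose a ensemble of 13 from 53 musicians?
C(53,13) = 53!/(13!×40!) = 841392966470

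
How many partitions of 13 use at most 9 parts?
By conjugation, equals partitions of 13 into parts ≤ 9. Let r_j(i) = number of partitions of i into parts ≤ j, for i = 0..13. r_1(i) = 1 for all i; r_j(i) = r_{j-1}(i) + r_j(i-j). Rows j = 2..9: ≤2: 1 1 2 2 3 3 4 4 5 5 6 6 7 7; ≤3: 1 1 2 3 4 5 7 8 10 12 14 16 19 21; ≤4: 1 1 2 3 5 6 9 11 15 18 23 27 34 39; ≤5: 1 1 2 3 5 7 10 13 18 23 30 37 47 57; ≤6: 1 1 2 3 5 7 11 14 20 26 35 44 58 71; ≤7: 1 1 2 3 5 7 11 15 21 28 38 49 65 82; ≤8: 1 1 2 3 5 7 11 15 22 29 40 52 70 89; ≤9: 1 1 2 3 5 7 11 15 22 30 41 54 73 94. r_9(13) = 94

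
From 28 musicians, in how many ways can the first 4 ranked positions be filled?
P(28,4) = 28!/(28-4)! = 491400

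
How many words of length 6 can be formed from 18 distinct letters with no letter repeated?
P(18,6) = 18!/(18-6)! = 13366080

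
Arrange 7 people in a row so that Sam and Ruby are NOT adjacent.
Total - adjacent = 7! - (7-1)!×2 = 5040 - 1440 = 3600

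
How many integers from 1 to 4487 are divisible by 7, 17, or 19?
⌊4487/7⌋+⌊4487/17⌋+⌊4487/19⌋ - ⌊4487/119⌋-⌊4487/133⌋-⌊4487/323⌋ + ⌊4487/2261⌋ = 641+263+236 - 37-33-13 + 1 = 1058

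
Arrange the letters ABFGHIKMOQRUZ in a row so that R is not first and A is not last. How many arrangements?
By inclusion-exclusion: 13! - 2×(13-1)! + (13-2)! = 6227020800 - 958003200 + 39916800 = 5308934400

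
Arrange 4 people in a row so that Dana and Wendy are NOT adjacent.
Total - adjacent = 4! - (4-1)!×2 = 24 - 12 = 12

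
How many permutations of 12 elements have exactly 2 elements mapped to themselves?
Choose the 2 fixed points C(12,2) = 66, derange the rest: !10 = Σ_{j=0}^{10} (-1)^j·10!/j! = 3628800 - 3628800 + 1814400 - 604800 + 151200 - 30240 + 5040 - 720 + 90 - 10 + 1 = 1334961. Product = 66 × 1334961 = 88107426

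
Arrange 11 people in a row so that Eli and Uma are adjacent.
Treat as block: (11-1)! × 2! = 3628800 × 2 = 7257600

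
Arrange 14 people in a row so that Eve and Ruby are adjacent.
Treat as block: (14-1)! × 2! = 6227020800 × 2 = 12454041600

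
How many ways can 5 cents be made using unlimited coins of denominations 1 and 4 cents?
Coefficient of x^5 in 1/(1-x^1) · 1/(1-x^4). Use j coins of 4 for j = 0..⌊5/4⌋ = 1, the rest in 1s: 1 + 1 = 2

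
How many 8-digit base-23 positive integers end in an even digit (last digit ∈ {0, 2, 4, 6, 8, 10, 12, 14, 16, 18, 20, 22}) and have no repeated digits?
Last∈{0,2,4,6,8,10,12,14,16,18,20,22}. Last=0: 859541760. Last nonzero: 11×21×P(21,6) = 9025188480. Total = 9884730240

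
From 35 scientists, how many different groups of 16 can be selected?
C(35,16) = 35!/(16!×19!) = 4059928950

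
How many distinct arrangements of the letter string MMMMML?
6! / (1! × 5!) = 6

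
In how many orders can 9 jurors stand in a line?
9! = 362880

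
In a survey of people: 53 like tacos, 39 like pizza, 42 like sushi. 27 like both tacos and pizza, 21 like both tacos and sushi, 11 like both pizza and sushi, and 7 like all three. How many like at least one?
|A∪B∪C| = 53+39+42-27-21-11+7 = 82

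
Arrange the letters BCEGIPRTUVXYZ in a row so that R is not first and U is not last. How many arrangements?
By inclusion-exclusion: 13! - 2×(13-1)! + (13-2)! = 6227020800 - 958003200 + 39916800 = 5308934400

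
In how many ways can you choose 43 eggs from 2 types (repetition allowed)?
C(43+2-1, 2-1) = C(44, 1) = 44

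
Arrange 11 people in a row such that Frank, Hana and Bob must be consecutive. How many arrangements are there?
Treat the 3 as one block: (11-3+1)! × 3! = 362880 × 6 = 2177280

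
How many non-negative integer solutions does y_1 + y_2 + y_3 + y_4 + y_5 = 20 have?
C(20+5-1, 5-1) = C(24, 4) = 10626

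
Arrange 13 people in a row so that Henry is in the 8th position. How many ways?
Fix one position: (13-1)! = 479001600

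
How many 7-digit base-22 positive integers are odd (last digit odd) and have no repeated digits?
Last∈{1,3,5,7,9,11,13,15,17,19,21}. Last=0: 0. Last nonzero: 11×20×P(20,5) = 409305600. Total = 409305600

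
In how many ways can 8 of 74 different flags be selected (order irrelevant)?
C(74,8) = 74!/(8!×66!) = 15071474661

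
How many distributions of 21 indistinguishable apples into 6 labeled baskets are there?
C(21+6-1, 6-1) = C(26, 5) = 65780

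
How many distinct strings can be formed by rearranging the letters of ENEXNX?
6! / (2! × 2! × 2!) = 90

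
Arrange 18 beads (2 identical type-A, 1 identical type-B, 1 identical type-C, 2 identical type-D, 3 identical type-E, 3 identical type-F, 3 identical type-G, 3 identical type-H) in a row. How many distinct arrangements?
18! / (2! × 1! × 1! × 2! × 3! × 3! × 3! × 3!) = 1235025792000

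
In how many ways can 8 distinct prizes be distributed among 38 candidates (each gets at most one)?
P(38,8) = 38!/(38-8)! = 1971788797440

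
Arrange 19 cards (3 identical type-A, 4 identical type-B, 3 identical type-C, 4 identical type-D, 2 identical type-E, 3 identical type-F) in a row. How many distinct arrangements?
19! / (3! × 4! × 3! × 4! × 2! × 3!) = 488864376000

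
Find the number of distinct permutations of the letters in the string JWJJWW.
6! / (3! × 3!) = 20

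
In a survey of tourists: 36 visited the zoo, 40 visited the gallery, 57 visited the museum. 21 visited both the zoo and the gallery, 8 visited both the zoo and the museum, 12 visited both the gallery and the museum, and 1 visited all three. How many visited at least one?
|A∪B∪C| = 36+40+57-21-8-12+1 = 93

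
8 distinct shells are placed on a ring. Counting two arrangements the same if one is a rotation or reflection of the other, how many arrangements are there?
(8-1)!/2 = 5040/2 = 2520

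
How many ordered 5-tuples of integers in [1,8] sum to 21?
Coefficient of x^21 in (x + x² + ... + x^8)^5. By inclusion-exclusion on dice exceeding 8: Σ_j (-1)^j C(5,j)·C(21-1-8j, 4) = C(5,0)·C(20,4) - C(5,1)·C(12,4) + C(5,2)·C(4,4) = 1·4845 - 5·495 + 10·1 = 2380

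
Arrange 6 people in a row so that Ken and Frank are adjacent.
Treat as block: (6-1)! × 2! = 120 × 2 = 240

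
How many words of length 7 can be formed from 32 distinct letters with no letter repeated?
P(32,7) = 32!/(32-7)! = 16963914240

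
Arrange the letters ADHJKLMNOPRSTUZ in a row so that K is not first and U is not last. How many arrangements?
By inclusion-exclusion: 15! - 2×(15-1)! + (15-2)! = 1307674368000 - 174356582400 + 6227020800 = 1139544806400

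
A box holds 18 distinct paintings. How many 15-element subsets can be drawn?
C(18,15) = 18!/(15!×3!) = 816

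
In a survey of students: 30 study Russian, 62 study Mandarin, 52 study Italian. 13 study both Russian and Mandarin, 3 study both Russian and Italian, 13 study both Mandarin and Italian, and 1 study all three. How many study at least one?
|A∪B∪C| = 30+62+52-13-3-13+1 = 116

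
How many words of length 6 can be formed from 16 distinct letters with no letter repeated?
P(16,6) = 16!/(16-6)! = 5765760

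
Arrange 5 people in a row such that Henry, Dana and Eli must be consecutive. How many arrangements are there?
Treat the 3 as one block: (5-3+1)! × 3! = 6 × 6 = 36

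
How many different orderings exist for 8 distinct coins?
8! = 40320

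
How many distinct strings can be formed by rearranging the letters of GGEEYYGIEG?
10! / (4! × 3! × 2! × 1!) = 12600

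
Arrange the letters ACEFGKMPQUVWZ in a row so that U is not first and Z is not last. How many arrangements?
By inclusion-exclusion: 13! - 2×(13-1)! + (13-2)! = 6227020800 - 958003200 + 39916800 = 5308934400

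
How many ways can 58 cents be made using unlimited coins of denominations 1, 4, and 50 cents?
Coefficient of x^58 in 1/(1-x^1) · 1/(1-x^4) · 1/(1-x^50). Case on j = number of 50-cent coins (j = 0..1); remainder r = 58 - 50j is made from {1,4} in ⌊r/4⌋+1 ways. r = 58, 8 → 15 + 3 = 18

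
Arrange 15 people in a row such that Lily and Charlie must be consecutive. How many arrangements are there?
Treat the 2 as one block: (15-2+1)! × 2! = 87178291200 × 2 = 174356582400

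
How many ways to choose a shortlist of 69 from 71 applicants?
C(71,69) = 71!/(69!×2!) = 2485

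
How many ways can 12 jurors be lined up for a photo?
12! = 479001600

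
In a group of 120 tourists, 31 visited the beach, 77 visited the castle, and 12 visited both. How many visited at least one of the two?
|A∪B| = |A| + |B| - |A∩B| = 31 + 77 - 12 = 96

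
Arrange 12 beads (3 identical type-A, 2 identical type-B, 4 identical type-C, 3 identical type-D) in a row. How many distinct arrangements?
12! / (3! × 2! × 4! × 3!) = 277200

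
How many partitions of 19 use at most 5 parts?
By conjugation, equals partitions of 19 into parts ≤ 5. Let r_j(i) = number of partitions of i into parts ≤ j, for i = 0..19. r_1(i) = 1 for all i; r_j(i) = r_{j-1}(i) + r_j(i-j). Rows j = 2..5: ≤2: 1 1 2 2 3 3 4 4 5 5 6 6 7 7 8 8 9 9 10 10; ≤3: 1 1 2 3 4 5 7 8 10 12 14 16 19 21 24 27 30 33 37 40; ≤4: 1 1 2 3 5 6 9 11 15 18 23 27 34 39 47 54 64 72 84 94; ≤5: 1 1 2 3 5 7 10 13 18 23 30 37 47 57 70 84 101 119 141 164. r_5(19) = 164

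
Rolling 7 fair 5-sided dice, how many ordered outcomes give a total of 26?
Coefficient of x^26 in (x + x² + ... + x^5)^7. By inclusion-exclusion on dice exceeding 5: Σ_j (-1)^j C(7,j)·C(26-1-5j, 6) = C(7,0)·C(25,6) - C(7,1)·C(20,6) + C(7,2)·C(15,6) - C(7,3)·C(10,6) = 1·177100 - 7·38760 + 21·5005 - 35·210 = 3535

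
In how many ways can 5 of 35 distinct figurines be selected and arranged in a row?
P(35,5) = 35!/(35-5)! = 38955840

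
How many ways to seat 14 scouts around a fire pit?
Circular: fix one position, arrange the rest. (14-1)! = 6227020800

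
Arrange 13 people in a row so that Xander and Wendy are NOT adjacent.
Total - adjacent = 13! - (13-1)!×2 = 6227020800 - 958003200 = 5269017600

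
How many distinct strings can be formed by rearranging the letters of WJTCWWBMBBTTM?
13! / (1! × 3! × 1! × 3! × 2! × 3!) = 14414400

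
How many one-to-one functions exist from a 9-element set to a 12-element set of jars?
P(12,9) = 12!/(12-9)! = 79833600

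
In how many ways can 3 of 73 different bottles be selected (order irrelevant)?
C(73,3) = 73!/(3!×70!) = 62196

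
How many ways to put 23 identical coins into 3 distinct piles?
C(23+3-1, 3-1) = C(25, 2) = 300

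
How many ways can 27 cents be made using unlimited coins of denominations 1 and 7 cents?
Coefficient of x^27 in 1/(1-x^1) · 1/(1-x^7). Use j coins of 7 for j = 0..⌊27/7⌋ = 3, the rest in 1s: 3 + 1 = 4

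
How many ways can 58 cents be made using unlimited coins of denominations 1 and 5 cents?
Coefficient of x^58 in 1/(1-x^1) · 1/(1-x^5). Use j coins of 5 for j = 0..⌊58/5⌋ = 11, the rest in 1s: 11 + 1 = 12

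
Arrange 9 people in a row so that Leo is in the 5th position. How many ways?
Fix one position: (9-1)! = 40320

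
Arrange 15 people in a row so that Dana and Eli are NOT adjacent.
Total - adjacent = 15! - (15-1)!×2 = 1307674368000 - 174356582400 = 1133317785600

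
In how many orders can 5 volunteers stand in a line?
5! = 120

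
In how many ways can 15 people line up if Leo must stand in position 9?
Fix one position: (15-1)! = 87178291200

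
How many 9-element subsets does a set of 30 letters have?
C(30,9) = 30!/(9!×21!) = 14307150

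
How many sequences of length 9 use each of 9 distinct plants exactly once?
9! = 362880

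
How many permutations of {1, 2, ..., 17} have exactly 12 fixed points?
Choose the 12 fixed points C(17,12) = 6188, derange the rest: !5 = Σ_{j=0}^{5} (-1)^j·5!/j! = 120 - 120 + 60 - 20 + 5 - 1 = 44. Product = 6188 × 44 = 272272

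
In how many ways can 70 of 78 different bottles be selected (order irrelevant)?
C(78,70) = 78!/(70!×8!) = 23446881315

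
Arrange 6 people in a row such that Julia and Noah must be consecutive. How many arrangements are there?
Treat the 2 as one block: (6-2+1)! × 2! = 120 × 2 = 240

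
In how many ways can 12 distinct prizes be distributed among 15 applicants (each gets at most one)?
P(15,12) = 15!/(15-12)! = 217945728000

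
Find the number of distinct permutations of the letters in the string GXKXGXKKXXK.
11! / (5! × 4! × 2!) = 6930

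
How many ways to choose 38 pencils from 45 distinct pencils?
C(45,38) = 45!/(38!×7!) = 45379620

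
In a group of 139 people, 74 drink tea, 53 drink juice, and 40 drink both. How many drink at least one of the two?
|A∪B| = |A| + |B| - |A∩B| = 74 + 53 - 40 = 87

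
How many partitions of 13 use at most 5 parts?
By conjugation, equals partitions of 13 into parts ≤ 5. Let r_j(i) = number of partitions of i into parts ≤ j, for i = 0..13. r_1(i) = 1 for all i; r_j(i) = r_{j-1}(i) + r_j(i-j). Rows j = 2..5: ≤2: 1 1 2 2 3 3 4 4 5 5 6 6 7 7; ≤3: 1 1 2 3 4 5 7 8 10 12 14 16 19 21; ≤4: 1 1 2 3 5 6 9 11 15 18 23 27 34 39; ≤5: 1 1 2 3 5 7 10 13 18 23 30 37 47 57. r_5(13) = 57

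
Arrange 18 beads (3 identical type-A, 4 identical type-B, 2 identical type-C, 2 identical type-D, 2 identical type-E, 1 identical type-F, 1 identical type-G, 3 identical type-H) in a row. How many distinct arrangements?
18! / (3! × 4! × 2! × 2! × 2! × 1! × 1! × 3!) = 926269344000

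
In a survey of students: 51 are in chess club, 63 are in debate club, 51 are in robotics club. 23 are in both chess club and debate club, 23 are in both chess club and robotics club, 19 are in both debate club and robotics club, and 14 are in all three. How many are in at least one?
|A∪B∪C| = 51+63+51-23-23-19+14 = 114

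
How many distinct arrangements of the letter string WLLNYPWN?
8! / (2! × 1! × 2! × 2! × 1!) = 5040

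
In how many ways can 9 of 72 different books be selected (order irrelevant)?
C(72,9) = 72!/(9!×63!) = 85113005120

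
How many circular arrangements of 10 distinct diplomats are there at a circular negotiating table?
Circular: fix one position, arrange the rest. (10-1)! = 362880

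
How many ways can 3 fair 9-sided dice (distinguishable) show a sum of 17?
Coefficient of x^17 in (x + x² + ... + x^9)^3. By inclusion-exclusion on dice exceeding 9: Σ_j (-1)^j C(3,j)·C(17-1-9j, 2) = C(3,0)·C(16,2) - C(3,1)·C(7,2) = 1·120 - 3·21 = 57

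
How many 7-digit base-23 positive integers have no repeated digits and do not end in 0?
Last digit: 22 nonzero choices. First digit: 21 (nonzero, ≠last). Middle 5: P(21,5) = 2441880. Total = 1128148560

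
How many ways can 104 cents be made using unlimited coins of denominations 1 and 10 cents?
Coefficient of x^104 in 1/(1-x^1) · 1/(1-x^10). Use j coins of 10 for j = 0..⌊104/10⌋ = 10, the rest in 1s: 10 + 1 = 11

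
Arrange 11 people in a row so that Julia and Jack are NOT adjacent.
Total - adjacent = 11! - (11-1)!×2 = 39916800 - 7257600 = 32659200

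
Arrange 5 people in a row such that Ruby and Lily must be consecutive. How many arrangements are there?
Treat the 2 as one block: (5-2+1)! × 2! = 24 × 2 = 48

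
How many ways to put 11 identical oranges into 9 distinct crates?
C(11+9-1, 9-1) = C(19, 8) = 75582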